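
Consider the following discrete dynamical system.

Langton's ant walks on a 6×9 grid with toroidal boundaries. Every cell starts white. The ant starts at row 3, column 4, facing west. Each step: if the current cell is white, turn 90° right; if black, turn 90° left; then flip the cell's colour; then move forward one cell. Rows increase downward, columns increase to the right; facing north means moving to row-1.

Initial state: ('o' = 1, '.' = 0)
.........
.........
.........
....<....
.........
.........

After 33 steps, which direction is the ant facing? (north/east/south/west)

north

t=0: .........
.........
.........
....<....
.........
.........
t=1: .........
.........
....^....
....o....
.........
.........
t=2: .........
.........
....o>...
....o....
.........
.........
t=3: .........
.........
....oo...
....ov...
.........
.........
t=4: .........
.........
....oo...
....<o...
.........
.........
t=5: .........
.........
....oo...
.....o...
....v....
.........
t=6: .........
.........
....oo...
.....o...
...<o....
.........
t=7: .........
.........
....oo...
...^.o...
...oo....
.........
t=8: .........
.........
....oo...
...o>o...
...oo....
.........
t=9: .........
.........
....oo...
...ooo...
...ov....
.........
t=10: .........
.........
....oo...
...ooo...
...o.>...
.........
t=11: .........
.........
....oo...
...ooo...
...o.o...
.....v...
t=12: .........
.........
....oo...
...ooo...
...o.o...
....<o...
t=13: .........
.........
....oo...
...ooo...
...o^o...
....oo...
t=14: .........
.........
....oo...
...ooo...
...oo>...
....oo...
t=15: .........
.........
....oo...
...oo^...
...oo....
....oo...
t=16: .........
.........
....oo...
...o<....
...oo....
....oo...
t=17: .........
.........
....oo...
...o.....
...ov....
....oo...
t=18: .........
.........
....oo...
...o.....
...o.>...
....oo...
t=19: .........
.........
....oo...
...o.....
...o.o...
....ov...
t=20: .........
.........
....oo...
...o.....
...o.o...
....o.>..
t=21: ......v..
.........
....oo...
...o.....
...o.o...
....o.o..
t=22: .....<o..
.........
....oo...
...o.....
...o.o...
....o.o..
t=23: .....oo..
.........
....oo...
...o.....
...o.o...
....o^o..
t=24: .....oo..
.........
....oo...
...o.....
...o.o...
....oo>..
t=25: .....oo..
.........
....oo...
...o.....
...o.o^..
....oo...
t=26: .....oo..
.........
....oo...
...o.....
...o.oo>.
....oo...
t=27: .....oo..
.........
....oo...
...o.....
...o.ooo.
....oo.v.
t=28: .....oo..
.........
....oo...
...o.....
...o.ooo.
....oo<o.
t=29: .....oo..
.........
....oo...
...o.....
...o.o^o.
....oooo.
t=30: .....oo..
.........
....oo...
...o.....
...o.<.o.
....oooo.
t=31: .....oo..
.........
....oo...
...o.....
...o...o.
....ovoo.
t=32: .....oo..
.........
....oo...
...o.....
...o...o.
....o.>o.
t=33: .....oo..
.........
....oo...
...o.....
...o..^o.
....o..o.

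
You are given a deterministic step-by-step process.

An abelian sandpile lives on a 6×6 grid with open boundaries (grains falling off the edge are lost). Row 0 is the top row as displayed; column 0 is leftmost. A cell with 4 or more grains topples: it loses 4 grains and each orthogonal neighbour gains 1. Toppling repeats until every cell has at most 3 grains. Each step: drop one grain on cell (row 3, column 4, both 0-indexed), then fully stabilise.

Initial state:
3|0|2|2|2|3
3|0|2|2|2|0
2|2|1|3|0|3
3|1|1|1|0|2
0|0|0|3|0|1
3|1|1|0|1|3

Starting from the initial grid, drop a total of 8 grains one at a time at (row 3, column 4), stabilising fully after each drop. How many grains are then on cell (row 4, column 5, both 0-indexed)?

[0] 3|0|2|2|2|3
3|0|2|2|2|0
2|2|1|3|0|3
3|1|1|1|0|2
0|0|0|3|0|1
3|1|1|0|1|3
[1] 3|0|2|2|2|3
3|0|2|2|2|0
2|2|1|3|0|3
3|1|1|1|1|2
0|0|0|3|0|1
3|1|1|0|1|3
[2] 3|0|2|2|2|3
3|0|2|2|2|0
2|2|1|3|0|3
3|1|1|1|2|2
0|0|0|3|0|1
3|1|1|0|1|3
[3] 3|0|2|2|2|3
3|0|2|2|2|0
2|2|1|3|0|3
3|1|1|1|3|2
0|0|0|3|0|1
3|1|1|0|1|3
[4] 3|0|2|2|2|3
3|0|2|2|2|0
2|2|1|3|1|3
3|1|1|2|0|3
0|0|0|3|1|1
3|1|1|0|1|3
[5] 3|0|2|2|2|3
3|0|2|2|2|0
2|2|1|3|1|3
3|1|1|2|1|3
0|0|0|3|1|1
3|1|1|0|1|3
[6] 3|0|2|2|2|3
3|0|2|2|2|0
2|2|1|3|1|3
3|1|1|2|2|3
0|0|0|3|1|1
3|1|1|0|1|3
[7] 3|0|2|2|2|3
3|0|2|2|2|0
2|2|1|3|1|3
3|1|1|2|3|3
0|0|0|3|1|1
3|1|1|0|1|3
[8] 3|0|2|2|2|3
3|0|2|2|2|1
2|2|1|3|3|0
3|1|1|3|1|1
0|0|0|3|2|2
3|1|1|0|1|3

2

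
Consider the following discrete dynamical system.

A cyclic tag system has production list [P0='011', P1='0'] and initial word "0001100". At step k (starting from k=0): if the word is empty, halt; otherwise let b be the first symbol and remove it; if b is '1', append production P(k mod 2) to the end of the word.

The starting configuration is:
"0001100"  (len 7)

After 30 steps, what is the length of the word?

2

t=0: "0001100"  (len 7)
t=1: "001100"  (len 6)
t=2: "01100"  (len 5)
t=3: "1100"  (len 4)
t=4: "1000"  (len 4)
t=5: "000011"  (len 6)
t=6: "00011"  (len 5)
t=7: "0011"  (len 4)
t=8: "011"  (len 3)
t=9: "11"  (len 2)
t=10: "10"  (len 2)
t=11: "0011"  (len 4)
t=12: "011"  (len 3)
t=13: "11"  (len 2)
t=14: "10"  (len 2)
t=15: "0011"  (len 4)
t=16: "011"  (len 3)
t=17: "11"  (len 2)
t=18: "10"  (len 2)
t=19: "0011"  (len 4)
t=20: "011"  (len 3)
t=21: "11"  (len 2)
t=22: "10"  (len 2)
t=23: "0011"  (len 4)
t=24: "011"  (len 3)
t=25: "11"  (len 2)
t=26: "10"  (len 2)
t=27: "0011"  (len 4)
t=28: "011"  (len 3)
t=29: "11"  (len 2)
t=30: "10"  (len 2)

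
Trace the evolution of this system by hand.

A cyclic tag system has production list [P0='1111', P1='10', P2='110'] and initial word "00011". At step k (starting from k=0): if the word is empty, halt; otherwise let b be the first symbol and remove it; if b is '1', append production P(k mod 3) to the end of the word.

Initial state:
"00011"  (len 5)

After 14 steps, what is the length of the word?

20

0) "00011"  (len 5)
1) "0011"  (len 4)
2) "011"  (len 3)
3) "11"  (len 2)
4) "11111"  (len 5)
5) "111110"  (len 6)
6) "11110110"  (len 8)
7) "11101101111"  (len 11)
8) "110110111110"  (len 12)
9) "10110111110110"  (len 14)
10) "01101111101101111"  (len 17)
11) "1101111101101111"  (len 16)
12) "101111101101111110"  (len 18)
13) "011111011011111101111"  (len 21)
14) "11111011011111101111"  (len 20)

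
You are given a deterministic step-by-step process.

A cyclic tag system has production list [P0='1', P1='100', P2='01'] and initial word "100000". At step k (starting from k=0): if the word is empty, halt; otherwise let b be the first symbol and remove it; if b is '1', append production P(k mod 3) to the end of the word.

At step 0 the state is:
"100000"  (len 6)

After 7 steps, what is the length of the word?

step 0: "100000"  (len 6)
step 1: "000001"  (len 6)
step 2: "00001"  (len 5)
step 3: "0001"  (len 4)
step 4: "001"  (len 3)
step 5: "01"  (len 2)
step 6: "1"  (len 1)
step 7: "1"  (len 1)

1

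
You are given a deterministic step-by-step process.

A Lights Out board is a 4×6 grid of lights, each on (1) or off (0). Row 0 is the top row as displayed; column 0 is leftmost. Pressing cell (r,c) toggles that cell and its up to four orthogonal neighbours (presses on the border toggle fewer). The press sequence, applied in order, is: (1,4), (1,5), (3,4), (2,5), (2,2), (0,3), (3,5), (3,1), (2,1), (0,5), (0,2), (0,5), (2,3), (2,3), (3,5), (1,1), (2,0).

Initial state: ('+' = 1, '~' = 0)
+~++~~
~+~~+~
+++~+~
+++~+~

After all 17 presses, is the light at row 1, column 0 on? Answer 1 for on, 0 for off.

0

gen 0: +~++~~
~+~~+~
+++~+~
+++~+~
gen 1: +~+++~
~+~+~+
+++~~~
+++~+~
gen 2: +~++++
~+~++~
+++~~+
+++~+~
gen 3: +~++++
~+~++~
+++~++
++++~+
gen 4: +~++++
~+~+++
+++~~~
++++~~
gen 5: +~++++
~+++++
+~~+~~
++~+~~
gen 6: +~~~~+
~++~++
+~~+~~
++~+~~
gen 7: +~~~~+
~++~++
+~~+~+
++~+++
gen 8: +~~~~+
~++~++
++~+~+
~~++++
gen 9: +~~~~+
~~+~++
~~++~+
~+++++
gen 10: +~~~+~
~~+~+~
~~++~+
~+++++
gen 11: +++++~
~~~~+~
~~++~+
~+++++
gen 12: ++++~+
~~~~++
~~++~+
~+++++
gen 13: ++++~+
~~~+++
~~~~++
~++~++
gen 14: ++++~+
~~~~++
~~++~+
~+++++
gen 15: ++++~+
~~~~++
~~++~~
~+++~~
gen 16: +~++~+
+++~++
~+++~~
~+++~~
gen 17: +~++~+
~++~++
+~++~~
++++~~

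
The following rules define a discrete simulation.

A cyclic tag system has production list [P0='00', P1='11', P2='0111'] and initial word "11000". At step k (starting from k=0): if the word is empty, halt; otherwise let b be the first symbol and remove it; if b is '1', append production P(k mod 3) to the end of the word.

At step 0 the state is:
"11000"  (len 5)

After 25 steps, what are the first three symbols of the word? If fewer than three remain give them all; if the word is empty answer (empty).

110

t=0: "11000"  (len 5)
t=1: "100000"  (len 6)
t=2: "0000011"  (len 7)
t=3: "000011"  (len 6)
t=4: "00011"  (len 5)
t=5: "0011"  (len 4)
t=6: "011"  (len 3)
t=7: "11"  (len 2)
t=8: "111"  (len 3)
t=9: "110111"  (len 6)
t=10: "1011100"  (len 7)
t=11: "01110011"  (len 8)
t=12: "1110011"  (len 7)
t=13: "11001100"  (len 8)
t=14: "100110011"  (len 9)
t=15: "001100110111"  (len 12)
t=16: "01100110111"  (len 11)
t=17: "1100110111"  (len 10)
t=18: "1001101110111"  (len 13)
t=19: "00110111011100"  (len 14)
t=20: "0110111011100"  (len 13)
t=21: "110111011100"  (len 12)
t=22: "1011101110000"  (len 13)
t=23: "01110111000011"  (len 14)
t=24: "1110111000011"  (len 13)
t=25: "11011100001100"  (len 14)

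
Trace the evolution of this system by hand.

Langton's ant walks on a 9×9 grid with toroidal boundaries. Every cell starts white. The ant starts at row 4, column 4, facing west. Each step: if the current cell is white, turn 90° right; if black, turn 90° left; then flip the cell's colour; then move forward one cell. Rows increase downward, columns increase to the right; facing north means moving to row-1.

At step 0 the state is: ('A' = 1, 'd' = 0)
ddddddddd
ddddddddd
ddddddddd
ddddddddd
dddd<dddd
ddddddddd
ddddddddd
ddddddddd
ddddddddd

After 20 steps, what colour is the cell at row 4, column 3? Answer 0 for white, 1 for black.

t=0: ddddddddd
ddddddddd
ddddddddd
ddddddddd
dddd<dddd
ddddddddd
ddddddddd
ddddddddd
ddddddddd
t=1: ddddddddd
ddddddddd
ddddddddd
dddd^dddd
ddddAdddd
ddddddddd
ddddddddd
ddddddddd
ddddddddd
t=2: ddddddddd
ddddddddd
ddddddddd
ddddA>ddd
ddddAdddd
ddddddddd
ddddddddd
ddddddddd
ddddddddd
t=3: ddddddddd
ddddddddd
ddddddddd
ddddAAddd
ddddAvddd
ddddddddd
ddddddddd
ddddddddd
ddddddddd
t=4: ddddddddd
ddddddddd
ddddddddd
ddddAAddd
dddd<Addd
ddddddddd
ddddddddd
ddddddddd
ddddddddd
t=5: ddddddddd
ddddddddd
ddddddddd
ddddAAddd
dddddAddd
ddddvdddd
ddddddddd
ddddddddd
ddddddddd
t=6: ddddddddd
ddddddddd
ddddddddd
ddddAAddd
dddddAddd
ddd<Adddd
ddddddddd
ddddddddd
ddddddddd
t=7: ddddddddd
ddddddddd
ddddddddd
ddddAAddd
ddd^dAddd
dddAAdddd
ddddddddd
ddddddddd
ddddddddd
t=8: ddddddddd
ddddddddd
ddddddddd
ddddAAddd
dddA>Addd
dddAAdddd
ddddddddd
ddddddddd
ddddddddd
t=9: ddddddddd
ddddddddd
ddddddddd
ddddAAddd
dddAAAddd
dddAvdddd
ddddddddd
ddddddddd
ddddddddd
t=10: ddddddddd
ddddddddd
ddddddddd
ddddAAddd
dddAAAddd
dddAd>ddd
ddddddddd
ddddddddd
ddddddddd
t=11: ddddddddd
ddddddddd
ddddddddd
ddddAAddd
dddAAAddd
dddAdAddd
dddddvddd
ddddddddd
ddddddddd
t=12: ddddddddd
ddddddddd
ddddddddd
ddddAAddd
dddAAAddd
dddAdAddd
dddd<Addd
ddddddddd
ddddddddd
t=13: ddddddddd
ddddddddd
ddddddddd
ddddAAddd
dddAAAddd
dddA^Addd
ddddAAddd
ddddddddd
ddddddddd
t=14: ddddddddd
ddddddddd
ddddddddd
ddddAAddd
dddAAAddd
dddAA>ddd
ddddAAddd
ddddddddd
ddddddddd
t=15: ddddddddd
ddddddddd
ddddddddd
ddddAAddd
dddAA^ddd
dddAAdddd
ddddAAddd
ddddddddd
ddddddddd
t=16: ddddddddd
ddddddddd
ddddddddd
ddddAAddd
dddA<dddd
dddAAdddd
ddddAAddd
ddddddddd
ddddddddd
t=17: ddddddddd
ddddddddd
ddddddddd
ddddAAddd
dddAddddd
dddAvdddd
ddddAAddd
ddddddddd
ddddddddd
t=18: ddddddddd
ddddddddd
ddddddddd
ddddAAddd
dddAddddd
dddAd>ddd
ddddAAddd
ddddddddd
ddddddddd
t=19: ddddddddd
ddddddddd
ddddddddd
ddddAAddd
dddAddddd
dddAdAddd
ddddAvddd
ddddddddd
ddddddddd
t=20: ddddddddd
ddddddddd
ddddddddd
ddddAAddd
dddAddddd
dddAdAddd
ddddAd>dd
ddddddddd
ddddddddd

1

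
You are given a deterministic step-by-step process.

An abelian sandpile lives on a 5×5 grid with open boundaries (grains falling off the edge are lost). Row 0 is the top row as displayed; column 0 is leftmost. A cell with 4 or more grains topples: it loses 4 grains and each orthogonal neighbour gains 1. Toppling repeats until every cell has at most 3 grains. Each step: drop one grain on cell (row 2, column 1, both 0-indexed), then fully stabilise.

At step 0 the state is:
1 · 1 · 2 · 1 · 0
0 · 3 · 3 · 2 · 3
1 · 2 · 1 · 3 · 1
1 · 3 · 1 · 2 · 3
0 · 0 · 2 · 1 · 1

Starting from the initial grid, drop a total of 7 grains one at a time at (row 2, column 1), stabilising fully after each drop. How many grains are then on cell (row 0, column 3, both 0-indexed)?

[0] 1 · 1 · 2 · 1 · 0
0 · 3 · 3 · 2 · 3
1 · 2 · 1 · 3 · 1
1 · 3 · 1 · 2 · 3
0 · 0 · 2 · 1 · 1
[1] 1 · 1 · 2 · 1 · 0
0 · 3 · 3 · 2 · 3
1 · 3 · 1 · 3 · 1
1 · 3 · 1 · 2 · 3
0 · 0 · 2 · 1 · 1
[2] 1 · 2 · 3 · 1 · 0
1 · 1 · 0 · 3 · 3
2 · 2 · 3 · 3 · 1
2 · 0 · 2 · 2 · 3
0 · 1 · 2 · 1 · 1
[3] 1 · 2 · 3 · 1 · 0
1 · 1 · 0 · 3 · 3
2 · 3 · 3 · 3 · 1
2 · 0 · 2 · 2 · 3
0 · 1 · 2 · 1 · 1
[4] 1 · 2 · 3 · 2 · 1
1 · 2 · 2 · 1 · 0
3 · 1 · 1 · 1 · 3
2 · 1 · 3 · 3 · 3
0 · 1 · 2 · 1 · 1
[5] 1 · 2 · 3 · 2 · 1
1 · 2 · 2 · 1 · 0
3 · 2 · 1 · 1 · 3
2 · 1 · 3 · 3 · 3
0 · 1 · 2 · 1 · 1
[6] 1 · 2 · 3 · 2 · 1
1 · 2 · 2 · 1 · 0
3 · 3 · 1 · 1 · 3
2 · 1 · 3 · 3 · 3
0 · 1 · 2 · 1 · 1
[7] 1 · 2 · 3 · 2 · 1
2 · 3 · 2 · 1 · 0
0 · 1 · 2 · 1 · 3
3 · 2 · 3 · 3 · 3
0 · 1 · 2 · 1 · 1

2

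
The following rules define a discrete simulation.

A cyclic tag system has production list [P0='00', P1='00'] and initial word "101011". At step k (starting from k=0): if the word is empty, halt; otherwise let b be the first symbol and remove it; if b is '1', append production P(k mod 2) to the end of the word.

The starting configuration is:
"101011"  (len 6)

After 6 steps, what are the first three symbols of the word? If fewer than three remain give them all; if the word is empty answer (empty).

000

[0] "101011"  (len 6)
[1] "0101100"  (len 7)
[2] "101100"  (len 6)
[3] "0110000"  (len 7)
[4] "110000"  (len 6)
[5] "1000000"  (len 7)
[6] "00000000"  (len 8)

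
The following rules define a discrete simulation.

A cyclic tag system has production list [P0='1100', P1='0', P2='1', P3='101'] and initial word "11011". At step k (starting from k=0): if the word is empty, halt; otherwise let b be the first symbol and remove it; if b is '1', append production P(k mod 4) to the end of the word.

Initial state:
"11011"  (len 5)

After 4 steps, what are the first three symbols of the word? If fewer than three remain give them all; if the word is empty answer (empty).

t=0: "11011"  (len 5)
t=1: "10111100"  (len 8)
t=2: "01111000"  (len 8)
t=3: "1111000"  (len 7)
t=4: "111000101"  (len 9)

111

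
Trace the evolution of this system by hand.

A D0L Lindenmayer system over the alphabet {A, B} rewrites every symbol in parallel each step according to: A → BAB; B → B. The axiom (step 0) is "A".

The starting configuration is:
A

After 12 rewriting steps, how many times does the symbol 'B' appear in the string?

24

0) A
1) BAB
2) BBABB
3) BBBABBB
4) BBBBABBBB
5) BBBBBABBBBB
6) BBBBBBABBBBBB
7) BBBBBBBABBBBBBB
8) BBBBBBBBABBBBBBBB
9) BBBBBBBBBABBBBBBBBB
10) BBBBBBBBBBABBBBBBBBBB
11) BBBBBBBBBBBABBBBBBBBBBB
12) BBBBBBBBBBBBABBBBBBBBBBBB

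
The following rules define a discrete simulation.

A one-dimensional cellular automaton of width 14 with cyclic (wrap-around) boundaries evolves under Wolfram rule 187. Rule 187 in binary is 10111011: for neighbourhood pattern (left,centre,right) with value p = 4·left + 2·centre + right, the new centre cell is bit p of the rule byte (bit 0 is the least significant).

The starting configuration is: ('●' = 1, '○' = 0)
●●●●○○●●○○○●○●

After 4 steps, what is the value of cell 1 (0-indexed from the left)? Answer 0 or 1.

0) ●●●●○○●●○○○●○●
1) ●●●○●●●○●●●○●●
2) ●●○●●●○●●●○●●●
3) ●○●●●○●●●○●●●●
4) ○●●●○●●●○●●●●●

1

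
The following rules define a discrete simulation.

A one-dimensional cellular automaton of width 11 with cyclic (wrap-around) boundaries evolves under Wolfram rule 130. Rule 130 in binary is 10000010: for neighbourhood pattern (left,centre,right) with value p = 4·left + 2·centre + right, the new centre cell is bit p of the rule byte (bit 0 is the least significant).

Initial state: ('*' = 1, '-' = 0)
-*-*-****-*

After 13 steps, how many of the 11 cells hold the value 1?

gen 0: -*-*-****-*
gen 1: ------**---
gen 2: -----*-----
gen 3: ----*------
gen 4: ---*-------
gen 5: --*--------
gen 6: -*---------
gen 7: *----------
gen 8: ----------*
gen 9: ---------*-
gen 10: --------*--
gen 11: -------*---
gen 12: ------*----
gen 13: -----*-----

1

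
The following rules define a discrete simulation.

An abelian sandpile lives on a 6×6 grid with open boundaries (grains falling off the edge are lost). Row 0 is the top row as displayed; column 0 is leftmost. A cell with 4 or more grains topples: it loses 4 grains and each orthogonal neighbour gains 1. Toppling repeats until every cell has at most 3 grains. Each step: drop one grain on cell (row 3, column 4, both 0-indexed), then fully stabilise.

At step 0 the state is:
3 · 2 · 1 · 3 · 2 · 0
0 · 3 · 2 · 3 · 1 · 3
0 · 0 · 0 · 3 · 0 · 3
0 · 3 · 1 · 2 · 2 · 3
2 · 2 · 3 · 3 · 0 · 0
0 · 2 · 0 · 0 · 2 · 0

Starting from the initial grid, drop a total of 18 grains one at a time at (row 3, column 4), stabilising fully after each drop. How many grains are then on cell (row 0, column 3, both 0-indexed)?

1

t=0: 3 · 2 · 1 · 3 · 2 · 0
0 · 3 · 2 · 3 · 1 · 3
0 · 0 · 0 · 3 · 0 · 3
0 · 3 · 1 · 2 · 2 · 3
2 · 2 · 3 · 3 · 0 · 0
0 · 2 · 0 · 0 · 2 · 0
t=1: 3 · 2 · 1 · 3 · 2 · 0
0 · 3 · 2 · 3 · 1 · 3
0 · 0 · 0 · 3 · 0 · 3
0 · 3 · 1 · 2 · 3 · 3
2 · 2 · 3 · 3 · 0 · 0
0 · 2 · 0 · 0 · 2 · 0
t=2: 3 · 2 · 1 · 3 · 2 · 1
0 · 3 · 2 · 3 · 2 · 0
0 · 0 · 0 · 3 · 2 · 1
0 · 3 · 1 · 3 · 1 · 1
2 · 2 · 3 · 3 · 1 · 1
0 · 2 · 0 · 0 · 2 · 0
t=3: 3 · 2 · 1 · 3 · 2 · 1
0 · 3 · 2 · 3 · 2 · 0
0 · 0 · 0 · 3 · 2 · 1
0 · 3 · 1 · 3 · 2 · 1
2 · 2 · 3 · 3 · 1 · 1
0 · 2 · 0 · 0 · 2 · 0
t=4: 3 · 2 · 1 · 3 · 2 · 1
0 · 3 · 2 · 3 · 2 · 0
0 · 0 · 0 · 3 · 2 · 1
0 · 3 · 1 · 3 · 3 · 1
2 · 2 · 3 · 3 · 1 · 1
0 · 2 · 0 · 0 · 2 · 0
t=5: 3 · 2 · 2 · 1 · 0 · 2
0 · 3 · 3 · 2 · 1 · 1
0 · 0 · 1 · 2 · 1 · 2
0 · 3 · 3 · 2 · 2 · 2
2 · 3 · 0 · 1 · 3 · 1
0 · 2 · 1 · 1 · 2 · 0
t=6: 3 · 2 · 2 · 1 · 0 · 2
0 · 3 · 3 · 2 · 1 · 1
0 · 0 · 1 · 2 · 1 · 2
0 · 3 · 3 · 2 · 3 · 2
2 · 3 · 0 · 1 · 3 · 1
0 · 2 · 1 · 1 · 2 · 0
t=7: 3 · 2 · 2 · 1 · 0 · 2
0 · 3 · 3 · 2 · 1 · 1
0 · 0 · 1 · 2 · 2 · 2
0 · 3 · 3 · 3 · 1 · 3
2 · 3 · 0 · 2 · 0 · 2
0 · 2 · 1 · 1 · 3 · 0
t=8: 3 · 2 · 2 · 1 · 0 · 2
0 · 3 · 3 · 2 · 1 · 1
0 · 0 · 1 · 2 · 2 · 2
0 · 3 · 3 · 3 · 2 · 3
2 · 3 · 0 · 2 · 0 · 2
0 · 2 · 1 · 1 · 3 · 0
t=9: 3 · 2 · 2 · 1 · 0 · 2
0 · 3 · 3 · 2 · 1 · 1
0 · 0 · 1 · 2 · 2 · 2
0 · 3 · 3 · 3 · 3 · 3
2 · 3 · 0 · 2 · 0 · 2
0 · 2 · 1 · 1 · 3 · 0
t=10: 3 · 2 · 2 · 1 · 0 · 2
0 · 3 · 3 · 2 · 1 · 1
0 · 1 · 2 · 3 · 3 · 3
1 · 1 · 1 · 1 · 2 · 0
3 · 0 · 2 · 3 · 1 · 3
0 · 3 · 1 · 1 · 3 · 0
t=11: 3 · 2 · 2 · 1 · 0 · 2
0 · 3 · 3 · 2 · 1 · 1
0 · 1 · 2 · 3 · 3 · 3
1 · 1 · 1 · 1 · 3 · 0
3 · 0 · 2 · 3 · 1 · 3
0 · 3 · 1 · 1 · 3 · 0
t=12: 3 · 2 · 2 · 1 · 0 · 2
0 · 3 · 3 · 3 · 2 · 2
0 · 1 · 3 · 0 · 2 · 0
1 · 1 · 1 · 3 · 1 · 2
3 · 0 · 2 · 3 · 2 · 3
0 · 3 · 1 · 1 · 3 · 0
t=13: 3 · 2 · 2 · 1 · 0 · 2
0 · 3 · 3 · 3 · 2 · 2
0 · 1 · 3 · 0 · 2 · 0
1 · 1 · 1 · 3 · 2 · 2
3 · 0 · 2 · 3 · 2 · 3
0 · 3 · 1 · 1 · 3 · 0
t=14: 3 · 2 · 2 · 1 · 0 · 2
0 · 3 · 3 · 3 · 2 · 2
0 · 1 · 3 · 0 · 2 · 0
1 · 1 · 1 · 3 · 3 · 2
3 · 0 · 2 · 3 · 2 · 3
0 · 3 · 1 · 1 · 3 · 0
t=15: 3 · 2 · 2 · 1 · 0 · 2
0 · 3 · 3 · 3 · 2 · 2
0 · 1 · 3 · 1 · 3 · 1
1 · 1 · 2 · 1 · 3 · 0
3 · 0 · 3 · 1 · 2 · 1
0 · 3 · 1 · 3 · 0 · 2
t=16: 3 · 2 · 2 · 1 · 0 · 2
0 · 3 · 3 · 3 · 3 · 2
0 · 1 · 3 · 2 · 0 · 2
1 · 1 · 2 · 2 · 1 · 1
3 · 0 · 3 · 1 · 3 · 1
0 · 3 · 1 · 3 · 0 · 2
t=17: 3 · 2 · 2 · 1 · 0 · 2
0 · 3 · 3 · 3 · 3 · 2
0 · 1 · 3 · 2 · 0 · 2
1 · 1 · 2 · 2 · 2 · 1
3 · 0 · 3 · 1 · 3 · 1
0 · 3 · 1 · 3 · 0 · 2
t=18: 3 · 2 · 2 · 1 · 0 · 2
0 · 3 · 3 · 3 · 3 · 2
0 · 1 · 3 · 2 · 0 · 2
1 · 1 · 2 · 2 · 3 · 1
3 · 0 · 3 · 1 · 3 · 1
0 · 3 · 1 · 3 · 0 · 2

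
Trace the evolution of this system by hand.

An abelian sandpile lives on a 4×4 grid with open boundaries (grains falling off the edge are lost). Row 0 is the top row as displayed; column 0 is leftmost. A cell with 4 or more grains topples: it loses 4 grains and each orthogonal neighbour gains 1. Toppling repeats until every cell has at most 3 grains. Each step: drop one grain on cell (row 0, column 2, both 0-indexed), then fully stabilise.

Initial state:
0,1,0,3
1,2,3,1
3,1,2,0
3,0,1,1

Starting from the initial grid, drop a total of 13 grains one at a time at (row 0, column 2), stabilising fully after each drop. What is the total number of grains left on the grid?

25

[0] 0,1,0,3
1,2,3,1
3,1,2,0
3,0,1,1
[1] 0,1,1,3
1,2,3,1
3,1,2,0
3,0,1,1
[2] 0,1,2,3
1,2,3,1
3,1,2,0
3,0,1,1
[3] 0,1,3,3
1,2,3,1
3,1,2,0
3,0,1,1
[4] 0,2,2,0
1,3,0,3
3,1,3,0
3,0,1,1
[5] 0,2,3,0
1,3,0,3
3,1,3,0
3,0,1,1
[6] 0,3,0,1
1,3,1,3
3,1,3,0
3,0,1,1
[7] 0,3,1,1
1,3,1,3
3,1,3,0
3,0,1,1
[8] 0,3,2,1
1,3,1,3
3,1,3,0
3,0,1,1
[9] 0,3,3,1
1,3,1,3
3,1,3,0
3,0,1,1
[10] 1,1,1,2
2,0,3,3
3,2,3,0
3,0,1,1
[11] 1,1,2,2
2,0,3,3
3,2,3,0
3,0,1,1
[12] 1,1,3,2
2,0,3,3
3,2,3,0
3,0,1,1
[13] 1,2,2,0
2,1,2,1
3,3,0,2
3,0,2,1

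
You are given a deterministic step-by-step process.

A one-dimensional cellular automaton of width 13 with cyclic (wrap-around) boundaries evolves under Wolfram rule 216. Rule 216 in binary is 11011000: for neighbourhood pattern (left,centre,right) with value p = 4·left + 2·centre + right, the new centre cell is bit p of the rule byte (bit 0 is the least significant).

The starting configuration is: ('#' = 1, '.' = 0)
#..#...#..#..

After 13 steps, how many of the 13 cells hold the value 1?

4

gen 0: #..#...#..#..
gen 1: .#..#...#..#.
gen 2: ..#..#...#..#
gen 3: #..#..#...#..
gen 4: .#..#..#...#.
gen 5: ..#..#..#...#
gen 6: #..#..#..#...
gen 7: .#..#..#..#..
gen 8: ..#..#..#..#.
gen 9: ...#..#..#..#
gen 10: #...#..#..#..
gen 11: .#...#..#..#.
gen 12: ..#...#..#..#
gen 13: #..#...#..#..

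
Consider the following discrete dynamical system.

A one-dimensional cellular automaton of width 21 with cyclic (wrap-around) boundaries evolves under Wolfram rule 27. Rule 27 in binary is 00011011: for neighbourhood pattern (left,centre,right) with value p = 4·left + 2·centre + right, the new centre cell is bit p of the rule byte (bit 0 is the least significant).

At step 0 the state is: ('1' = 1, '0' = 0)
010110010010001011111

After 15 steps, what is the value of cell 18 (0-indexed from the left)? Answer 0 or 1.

[0] 010110010010001011111
[1] 000101101101110010000
[2] 111001001001001101111
[3] 000110110110111001000
[4] 111100100100100110111
[5] 000011011011011100100
[6] 111110010010010011011
[7] 000001101101101110010
[8] 111111001001001001101
[9] 000000110110110111001
[10] 111111100100100100110
[11] 100000011011011011100
[12] 011111110010010010011
[13] 010000001101101101110
[14] 101111111001001001001
[15] 001000000110110110111

1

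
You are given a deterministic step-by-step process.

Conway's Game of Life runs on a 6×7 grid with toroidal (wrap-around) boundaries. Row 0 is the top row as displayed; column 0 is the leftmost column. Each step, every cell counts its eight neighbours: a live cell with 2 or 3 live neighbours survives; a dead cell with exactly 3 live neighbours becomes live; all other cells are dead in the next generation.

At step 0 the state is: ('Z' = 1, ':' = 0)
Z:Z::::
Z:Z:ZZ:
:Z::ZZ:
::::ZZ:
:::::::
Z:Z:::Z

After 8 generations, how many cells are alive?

20

t=0: Z:Z::::
Z:Z:ZZ:
:Z::ZZ:
::::ZZ:
:::::::
Z:Z:::Z
t=1: Z:Z::Z:
Z:Z:ZZ:
:Z:::::
::::ZZ:
:::::ZZ
Z:::::Z
t=2: Z::ZZZ:
Z:ZZZZ:
:Z:Z::Z
::::ZZZ
Z:::Z::
ZZ:::::
t=3: Z::::Z:
Z::::::
:Z:::::
:::ZZ:Z
ZZ::Z::
ZZ:Z:Z:
t=4: Z:::Z::
ZZ::::Z
Z::::::
:ZZZZZ:
:Z:::::
::Z::Z:
t=5: Z::::Z:
:Z::::Z
:::ZZZ:
ZZZZZ::
:Z:::Z:
:Z:::::
t=6: ZZ::::Z
Z:::::Z
:::::ZZ
ZZ::::Z
:::ZZ::
ZZ::::Z
t=7: :::::Z:
:Z:::::
:Z:::Z:
Z:::Z:Z
::Z::Z:
:ZZ::ZZ
t=8: ZZZ::ZZ
:::::::
:Z:::ZZ
ZZ::Z:Z
::ZZZ::
:ZZ:ZZZ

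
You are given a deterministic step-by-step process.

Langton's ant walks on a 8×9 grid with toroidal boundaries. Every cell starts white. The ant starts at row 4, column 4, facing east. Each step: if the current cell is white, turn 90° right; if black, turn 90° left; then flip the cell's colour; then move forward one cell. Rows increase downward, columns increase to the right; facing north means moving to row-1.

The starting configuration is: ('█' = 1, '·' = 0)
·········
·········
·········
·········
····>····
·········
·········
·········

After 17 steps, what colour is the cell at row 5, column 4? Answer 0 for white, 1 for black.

1

t=0: ·········
·········
·········
·········
····>····
·········
·········
·········
t=1: ·········
·········
·········
·········
····█····
····v····
·········
·········
t=2: ·········
·········
·········
·········
····█····
···<█····
·········
·········
t=3: ·········
·········
·········
·········
···^█····
···██····
·········
·········
t=4: ·········
·········
·········
·········
···█>····
···██····
·········
·········
t=5: ·········
·········
·········
····^····
···█·····
···██····
·········
·········
t=6: ·········
·········
·········
····█>···
···█·····
···██····
·········
·········
t=7: ·········
·········
·········
····██···
···█·v···
···██····
·········
·········
t=8: ·········
·········
·········
····██···
···█<█···
···██····
·········
·········
t=9: ·········
·········
·········
····^█···
···███···
···██····
·········
·········
t=10: ·········
·········
·········
···<·█···
···███···
···██····
·········
·········
t=11: ·········
·········
···^·····
···█·█···
···███···
···██····
·········
·········
t=12: ·········
·········
···█>····
···█·█···
···███···
···██····
·········
·········
t=13: ·········
·········
···██····
···█v█···
···███···
···██····
·········
·········
t=14: ·········
·········
···██····
···<██···
···███···
···██····
·········
·········
t=15: ·········
·········
···██····
····██···
···v██···
···██····
·········
·········
t=16: ·········
·········
···██····
····██···
····>█···
···██····
·········
·········
t=17: ·········
·········
···██····
····^█···
·····█···
···██····
·········
·········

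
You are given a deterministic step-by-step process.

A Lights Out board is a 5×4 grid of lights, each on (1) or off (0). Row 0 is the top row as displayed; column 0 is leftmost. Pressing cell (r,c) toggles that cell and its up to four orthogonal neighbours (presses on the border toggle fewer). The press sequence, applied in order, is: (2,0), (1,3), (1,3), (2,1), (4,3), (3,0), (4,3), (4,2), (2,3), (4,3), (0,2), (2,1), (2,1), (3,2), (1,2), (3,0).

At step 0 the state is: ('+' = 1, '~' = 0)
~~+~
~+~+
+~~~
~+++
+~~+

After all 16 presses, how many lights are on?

15

[0] ~~+~
~+~+
+~~~
~+++
+~~+
[1] ~~+~
++~+
~+~~
++++
+~~+
[2] ~~++
+++~
~+~+
++++
+~~+
[3] ~~+~
++~+
~+~~
++++
+~~+
[4] ~~+~
+~~+
+~+~
+~++
+~~+
[5] ~~+~
+~~+
+~+~
+~+~
+~+~
[6] ~~+~
+~~+
~~+~
~++~
~~+~
[7] ~~+~
+~~+
~~+~
~+++
~~~+
[8] ~~+~
+~~+
~~+~
~+~+
~++~
[9] ~~+~
+~~~
~~~+
~+~~
~++~
[10] ~~+~
+~~~
~~~+
~+~+
~+~+
[11] ~+~+
+~+~
~~~+
~+~+
~+~+
[12] ~+~+
+++~
++++
~~~+
~+~+
[13] ~+~+
+~+~
~~~+
~+~+
~+~+
[14] ~+~+
+~+~
~~++
~~+~
~+++
[15] ~+++
++~+
~~~+
~~+~
~+++
[16] ~+++
++~+
+~~+
+++~
++++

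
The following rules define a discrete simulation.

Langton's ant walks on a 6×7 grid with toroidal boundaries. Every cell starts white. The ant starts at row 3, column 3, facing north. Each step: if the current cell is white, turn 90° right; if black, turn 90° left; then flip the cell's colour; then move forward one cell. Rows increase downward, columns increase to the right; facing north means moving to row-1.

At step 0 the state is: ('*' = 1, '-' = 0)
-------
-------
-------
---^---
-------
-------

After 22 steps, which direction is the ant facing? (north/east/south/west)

step 0: -------
-------
-------
---^---
-------
-------
step 1: -------
-------
-------
---*>--
-------
-------
step 2: -------
-------
-------
---**--
----v--
-------
step 3: -------
-------
-------
---**--
---<*--
-------
step 4: -------
-------
-------
---^*--
---**--
-------
step 5: -------
-------
-------
--<-*--
---**--
-------
step 6: -------
-------
--^----
--*-*--
---**--
-------
step 7: -------
-------
--*>---
--*-*--
---**--
-------
step 8: -------
-------
--**---
--*v*--
---**--
-------
step 9: -------
-------
--**---
--<**--
---**--
-------
step 10: -------
-------
--**---
---**--
--v**--
-------
step 11: -------
-------
--**---
---**--
-<***--
-------
step 12: -------
-------
--**---
-^-**--
-****--
-------
step 13: -------
-------
--**---
-*>**--
-****--
-------
step 14: -------
-------
--**---
-****--
-*v**--
-------
step 15: -------
-------
--**---
-****--
-*->*--
-------
step 16: -------
-------
--**---
-**^*--
-*--*--
-------
step 17: -------
-------
--**---
-*<-*--
-*--*--
-------
step 18: -------
-------
--**---
-*--*--
-*v-*--
-------
step 19: -------
-------
--**---
-*--*--
-<*-*--
-------
step 20: -------
-------
--**---
-*--*--
--*-*--
-v-----
step 21: -------
-------
--**---
-*--*--
--*-*--
<*-----
step 22: -------
-------
--**---
-*--*--
^-*-*--
**-----

north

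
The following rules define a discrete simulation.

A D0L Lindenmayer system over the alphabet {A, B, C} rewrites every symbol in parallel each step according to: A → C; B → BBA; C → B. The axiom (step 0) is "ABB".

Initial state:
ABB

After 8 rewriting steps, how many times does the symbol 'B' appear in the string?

1041

k=0  ABB
k=1  CBBABBA
k=2  BBBABBACBBABBAC
k=3  BBABBABBACBBABBACBBBABBACBBABBACB
k=4  BBABBACBBABBACBBABBACBBBABBACBBABBACBBBABBABBACBBABBACBBBABBACBBABBACBBBA
k=5  BBABBACBBABBACBBBABBACBBABBACBBBABBACBBABBACBBBABBABBACBBA…BBABBACBBABBACBBBABBABBACBBABBACBBBABBACBBABBACBBBABBABBAC  (len 161)
k=6  BBABBACBBABBACBBBABBACBBABBACBBBABBABBACBBABBACBBBABBACBBA…BBABBABBACBBABBACBBBABBACBBABBACBBBABBABBACBBABBACBBABBACB  (len 355)
k=7  BBABBACBBABBACBBBABBACBBABBACBBBABBABBACBBABBACBBBABBACBBA…BBABBABBACBBABBACBBABBACBBBABBACBBABBACBBBABBACBBABBACBBBA  (len 783)
k=8  BBABBACBBABBACBBBABBACBBABBACBBBABBABBACBBABBACBBBABBACBBA…BBABBACBBABBACBBBABBABBACBBABBACBBBABBACBBABBACBBBABBABBAC  (len 1727)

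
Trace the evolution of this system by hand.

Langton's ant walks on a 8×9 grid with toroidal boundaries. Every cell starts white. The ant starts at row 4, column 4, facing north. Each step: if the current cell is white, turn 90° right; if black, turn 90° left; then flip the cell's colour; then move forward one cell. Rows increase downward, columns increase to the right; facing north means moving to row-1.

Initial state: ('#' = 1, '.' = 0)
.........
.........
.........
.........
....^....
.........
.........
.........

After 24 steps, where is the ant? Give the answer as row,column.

6,2

step 0: .........
.........
.........
.........
....^....
.........
.........
.........
step 1: .........
.........
.........
.........
....#>...
.........
.........
.........
step 2: .........
.........
.........
.........
....##...
.....v...
.........
.........
step 3: .........
.........
.........
.........
....##...
....<#...
.........
.........
step 4: .........
.........
.........
.........
....^#...
....##...
.........
.........
step 5: .........
.........
.........
.........
...<.#...
....##...
.........
.........
step 6: .........
.........
.........
...^.....
...#.#...
....##...
.........
.........
step 7: .........
.........
.........
...#>....
...#.#...
....##...
.........
.........
step 8: .........
.........
.........
...##....
...#v#...
....##...
.........
.........
step 9: .........
.........
.........
...##....
...<##...
....##...
.........
.........
step 10: .........
.........
.........
...##....
....##...
...v##...
.........
.........
step 11: .........
.........
.........
...##....
....##...
..<###...
.........
.........
step 12: .........
.........
.........
...##....
..^.##...
..####...
.........
.........
step 13: .........
.........
.........
...##....
..#>##...
..####...
.........
.........
step 14: .........
.........
.........
...##....
..####...
..#v##...
.........
.........
step 15: .........
.........
.........
...##....
..####...
..#.>#...
.........
.........
step 16: .........
.........
.........
...##....
..##^#...
..#..#...
.........
.........
step 17: .........
.........
.........
...##....
..#<.#...
..#..#...
.........
.........
step 18: .........
.........
.........
...##....
..#..#...
..#v.#...
.........
.........
step 19: .........
.........
.........
...##....
..#..#...
..<#.#...
.........
.........
step 20: .........
.........
.........
...##....
..#..#...
...#.#...
..v......
.........
step 21: .........
.........
.........
...##....
..#..#...
...#.#...
.<#......
.........
step 22: .........
.........
.........
...##....
..#..#...
.^.#.#...
.##......
.........
step 23: .........
.........
.........
...##....
..#..#...
.#>#.#...
.##......
.........
step 24: .........
.........
.........
...##....
..#..#...
.###.#...
.#v......
.........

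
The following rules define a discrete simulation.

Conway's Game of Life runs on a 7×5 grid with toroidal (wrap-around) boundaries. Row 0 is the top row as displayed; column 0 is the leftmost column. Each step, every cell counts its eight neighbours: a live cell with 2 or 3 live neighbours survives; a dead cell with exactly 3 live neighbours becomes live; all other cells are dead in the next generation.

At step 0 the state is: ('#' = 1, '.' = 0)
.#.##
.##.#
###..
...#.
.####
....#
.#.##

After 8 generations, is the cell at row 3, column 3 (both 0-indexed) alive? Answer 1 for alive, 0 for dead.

1

step 0: .#.##
.##.#
###..
...#.
.####
....#
.#.##
step 1: .#...
....#
#...#
.....
#.#.#
.#...
.....
step 2: .....
....#
#...#
.#.#.
##...
##...
.....
step 3: .....
#...#
#..##
.##..
....#
##...
.....
step 4: .....
#..#.
..##.
.##..
..#..
#....
.....
step 5: .....
..###
...##
.#...
..#..
.....
.....
step 6: ...#.
..#.#
#...#
..##.
.....
.....
.....
step 7: ...#.
#...#
###.#
...##
.....
.....
.....
step 8: ....#
..#..
.##..
.####
.....
.....
.....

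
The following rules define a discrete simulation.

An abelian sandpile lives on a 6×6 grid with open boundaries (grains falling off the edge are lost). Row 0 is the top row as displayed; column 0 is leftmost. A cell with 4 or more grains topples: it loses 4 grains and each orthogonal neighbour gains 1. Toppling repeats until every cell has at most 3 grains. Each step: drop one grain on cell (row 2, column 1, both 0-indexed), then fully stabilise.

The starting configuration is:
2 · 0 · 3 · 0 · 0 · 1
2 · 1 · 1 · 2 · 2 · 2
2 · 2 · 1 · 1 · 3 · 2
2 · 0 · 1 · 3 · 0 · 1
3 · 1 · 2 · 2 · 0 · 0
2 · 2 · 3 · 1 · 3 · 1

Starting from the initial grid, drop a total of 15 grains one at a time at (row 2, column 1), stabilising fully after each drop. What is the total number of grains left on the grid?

k=0  2 · 0 · 3 · 0 · 0 · 1
2 · 1 · 1 · 2 · 2 · 2
2 · 2 · 1 · 1 · 3 · 2
2 · 0 · 1 · 3 · 0 · 1
3 · 1 · 2 · 2 · 0 · 0
2 · 2 · 3 · 1 · 3 · 1
k=1  2 · 0 · 3 · 0 · 0 · 1
2 · 1 · 1 · 2 · 2 · 2
2 · 3 · 1 · 1 · 3 · 2
2 · 0 · 1 · 3 · 0 · 1
3 · 1 · 2 · 2 · 0 · 0
2 · 2 · 3 · 1 · 3 · 1
k=2  2 · 0 · 3 · 0 · 0 · 1
2 · 2 · 1 · 2 · 2 · 2
3 · 0 · 2 · 1 · 3 · 2
2 · 1 · 1 · 3 · 0 · 1
3 · 1 · 2 · 2 · 0 · 0
2 · 2 · 3 · 1 · 3 · 1
k=3  2 · 0 · 3 · 0 · 0 · 1
2 · 2 · 1 · 2 · 2 · 2
3 · 1 · 2 · 1 · 3 · 2
2 · 1 · 1 · 3 · 0 · 1
3 · 1 · 2 · 2 · 0 · 0
2 · 2 · 3 · 1 · 3 · 1
k=4  2 · 0 · 3 · 0 · 0 · 1
2 · 2 · 1 · 2 · 2 · 2
3 · 2 · 2 · 1 · 3 · 2
2 · 1 · 1 · 3 · 0 · 1
3 · 1 · 2 · 2 · 0 · 0
2 · 2 · 3 · 1 · 3 · 1
k=5  2 · 0 · 3 · 0 · 0 · 1
2 · 2 · 1 · 2 · 2 · 2
3 · 3 · 2 · 1 · 3 · 2
2 · 1 · 1 · 3 · 0 · 1
3 · 1 · 2 · 2 · 0 · 0
2 · 2 · 3 · 1 · 3 · 1
k=6  2 · 0 · 3 · 0 · 0 · 1
3 · 3 · 1 · 2 · 2 · 2
0 · 1 · 3 · 1 · 3 · 2
3 · 2 · 1 · 3 · 0 · 1
3 · 1 · 2 · 2 · 0 · 0
2 · 2 · 3 · 1 · 3 · 1
k=7  2 · 0 · 3 · 0 · 0 · 1
3 · 3 · 1 · 2 · 2 · 2
0 · 2 · 3 · 1 · 3 · 2
3 · 2 · 1 · 3 · 0 · 1
3 · 1 · 2 · 2 · 0 · 0
2 · 2 · 3 · 1 · 3 · 1
k=8  2 · 0 · 3 · 0 · 0 · 1
3 · 3 · 1 · 2 · 2 · 2
0 · 3 · 3 · 1 · 3 · 2
3 · 2 · 1 · 3 · 0 · 1
3 · 1 · 2 · 2 · 0 · 0
2 · 2 · 3 · 1 · 3 · 1
k=9  3 · 1 · 3 · 0 · 0 · 1
0 · 1 · 3 · 2 · 2 · 2
2 · 2 · 0 · 2 · 3 · 2
3 · 3 · 2 · 3 · 0 · 1
3 · 1 · 2 · 2 · 0 · 0
2 · 2 · 3 · 1 · 3 · 1
k=10  3 · 1 · 3 · 0 · 0 · 1
0 · 1 · 3 · 2 · 2 · 2
2 · 3 · 0 · 2 · 3 · 2
3 · 3 · 2 · 3 · 0 · 1
3 · 1 · 2 · 2 · 0 · 0
2 · 2 · 3 · 1 · 3 · 1
k=11  3 · 1 · 3 · 0 · 0 · 1
1 · 2 · 3 · 2 · 2 · 2
0 · 2 · 1 · 2 · 3 · 2
2 · 1 · 3 · 3 · 0 · 1
0 · 3 · 2 · 2 · 0 · 0
3 · 2 · 3 · 1 · 3 · 1
k=12  3 · 1 · 3 · 0 · 0 · 1
1 · 2 · 3 · 2 · 2 · 2
0 · 3 · 1 · 2 · 3 · 2
2 · 1 · 3 · 3 · 0 · 1
0 · 3 · 2 · 2 · 0 · 0
3 · 2 · 3 · 1 · 3 · 1
k=13  3 · 1 · 3 · 0 · 0 · 1
1 · 3 · 3 · 2 · 2 · 2
1 · 0 · 2 · 2 · 3 · 2
2 · 2 · 3 · 3 · 0 · 1
0 · 3 · 2 · 2 · 0 · 0
3 · 2 · 3 · 1 · 3 · 1
k=14  3 · 1 · 3 · 0 · 0 · 1
1 · 3 · 3 · 2 · 2 · 2
1 · 1 · 2 · 2 · 3 · 2
2 · 2 · 3 · 3 · 0 · 1
0 · 3 · 2 · 2 · 0 · 0
3 · 2 · 3 · 1 · 3 · 1
k=15  3 · 1 · 3 · 0 · 0 · 1
1 · 3 · 3 · 2 · 2 · 2
1 · 2 · 2 · 2 · 3 · 2
2 · 2 · 3 · 3 · 0 · 1
0 · 3 · 2 · 2 · 0 · 0
3 · 2 · 3 · 1 · 3 · 1

64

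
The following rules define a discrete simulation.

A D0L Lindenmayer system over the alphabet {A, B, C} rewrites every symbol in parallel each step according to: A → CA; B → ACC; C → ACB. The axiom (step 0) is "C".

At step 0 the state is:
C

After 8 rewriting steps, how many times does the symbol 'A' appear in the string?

gen 0: C
gen 1: ACB
gen 2: CAACBACC
gen 3: ACBCACAACBACCCAACBACB
gen 4: CAACBACCACBCAACBCACAACBACCCAACBACBACBCACAACBACCCAACBACC
gen 5: ACBCACAACBACCCAACBACBCAACBACCACBCACAACBACCACBCAACBCACAACBA…ACCCAACBACCACBCAACBCACAACBACCCAACBACBACBCACAACBACCCAACBACB  (len 144)
gen 6: CAACBACCACBCAACBCACAACBACCCAACBACBACBCACAACBACCCAACBACCACB…ACCCAACBACCACBCAACBCACAACBACCCAACBACBACBCACAACBACCCAACBACC  (len 377)
gen 7: ACBCACAACBACCCAACBACBCAACBACCACBCACAACBACCACBCAACBCACAACBA…ACCCAACBACCACBCAACBCACAACBACCCAACBACBACBCACAACBACCCAACBACB  (len 987)
gen 8: CAACBACCACBCAACBCACAACBACCCAACBACBACBCACAACBACCCAACBACCACB…ACCCAACBACCACBCAACBCACAACBACCCAACBACBACBCACAACBACCCAACBACC  (len 2584)

987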